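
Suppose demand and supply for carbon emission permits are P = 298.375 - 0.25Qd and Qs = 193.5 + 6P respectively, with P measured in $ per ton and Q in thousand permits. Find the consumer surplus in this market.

Rewriting in direct form: Qd = 1193.5 - 4P.
Equating demand and supply, 1193.5 - 4P = 193.5 + 6P gives 10P = 1000, so P* = 100.
Then Q* = 1193.5 - 4(100) = 793.5.
Demand choke price (Qd = 0): P = 1193.5/4 = 298.375. Consumer surplus = ½ × (298.375 - 100) × 793.5 = 78705.28125.

Consumer surplus = 78705.28125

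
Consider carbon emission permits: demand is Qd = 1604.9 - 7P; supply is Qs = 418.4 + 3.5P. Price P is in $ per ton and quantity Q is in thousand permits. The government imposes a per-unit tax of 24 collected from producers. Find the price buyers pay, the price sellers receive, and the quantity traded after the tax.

P_b = 121, P_s = 97, Q = 757.9

With a tax of 24 on producers, they supply based on the net price P_s = P_b - 24, so Qs = 334.4 + 3.5P_b.
Market clearing requires 1604.9 - 7P_b = 334.4 + 3.5P_b; hence 1270.5 = 10.5P_b and P_b = 121.
So P_s = 97 and the quantity traded is Q = 1604.9 - 7(121) = 757.9.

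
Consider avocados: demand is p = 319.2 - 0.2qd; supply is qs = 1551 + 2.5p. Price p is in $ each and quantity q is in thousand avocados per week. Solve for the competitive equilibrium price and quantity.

p* = 6, q* = 1566

Solving each curve for q: qd = 1596 - 5p.
The market clears where 1596 - 5p = 1551 + 2.5p. Rearranging, 7.5p = 45, hence p* = 6.
From the demand curve, q* = 1596 - 5(6) = 1566.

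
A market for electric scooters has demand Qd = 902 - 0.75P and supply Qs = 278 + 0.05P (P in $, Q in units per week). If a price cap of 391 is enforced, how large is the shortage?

Shortage = 311.2

Evaluating both curves at the ceiling price 391 gives Qd = 608.75, Qs = 297.55.
Shortage = Qd - Qs = 608.75 - 297.55 = 311.2.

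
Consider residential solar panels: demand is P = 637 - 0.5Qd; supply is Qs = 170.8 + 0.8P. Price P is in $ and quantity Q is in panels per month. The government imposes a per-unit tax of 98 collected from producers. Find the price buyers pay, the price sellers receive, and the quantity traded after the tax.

P_b = 422, P_s = 324, Q = 430

In direct form, Qd = 1274 - 2P.
Producers keep P_s = P_b - 98 per unit, so supply in terms of the buyer price is Qs = 92.4 + 0.8P_b.
Set Qd = Qs: 1274 - 2P_b = 92.4 + 0.8P_b, so 1181.6 = 2.8P_b and P_b = 422.
So P_s = 324 and the quantity traded is Q = 1274 - 2(422) = 430.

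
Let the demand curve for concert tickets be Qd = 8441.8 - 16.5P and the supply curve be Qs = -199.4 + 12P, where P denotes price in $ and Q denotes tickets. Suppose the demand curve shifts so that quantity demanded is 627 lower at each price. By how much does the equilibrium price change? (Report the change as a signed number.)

At equilibrium Qd = Qs, so 8441.8 - 16.5P = -199.4 + 12P; collecting terms, 8641.2 = 28.5P and P* = 303.2.
Then Q* = 8441.8 - 16.5(303.2) = 3439.
After the shift, demand is Qd = 7814.8 - 16.5P.
The new intersection has 8014.2 = 28.5P, i.e. P = 281.2, Q = 3175.
ΔP = 281.2 - 303.2 = -22.

ΔP = -22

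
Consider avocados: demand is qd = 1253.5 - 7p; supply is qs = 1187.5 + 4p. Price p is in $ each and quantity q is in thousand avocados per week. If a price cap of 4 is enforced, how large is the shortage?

At p = 4: qd = 1225.5 and qs = 1203.5.
Shortage = qd - qs = 1225.5 - 1203.5 = 22.

Shortage = 22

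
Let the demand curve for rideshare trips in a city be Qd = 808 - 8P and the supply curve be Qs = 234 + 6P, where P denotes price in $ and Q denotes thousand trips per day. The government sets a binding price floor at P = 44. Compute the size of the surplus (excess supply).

Surplus = 42

Evaluating both curves at the floor price 44 gives Qd = 456, Qs = 498.
Surplus = Qs - Qd = 498 - 456 = 42.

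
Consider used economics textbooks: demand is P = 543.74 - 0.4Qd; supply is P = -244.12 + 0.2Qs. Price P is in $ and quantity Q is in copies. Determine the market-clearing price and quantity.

P* = 18.5, Q* = 1313.1

Solving each curve for Q: Qd = 1359.35 - 2.5P and Qs = 1220.6 + 5P.
Equating demand and supply, 1359.35 - 2.5P = 1220.6 + 5P gives 7.5P = 138.75, so P* = 18.5.
Substitute back: Q* = 1359.35 - 2.5(18.5) = 1313.1.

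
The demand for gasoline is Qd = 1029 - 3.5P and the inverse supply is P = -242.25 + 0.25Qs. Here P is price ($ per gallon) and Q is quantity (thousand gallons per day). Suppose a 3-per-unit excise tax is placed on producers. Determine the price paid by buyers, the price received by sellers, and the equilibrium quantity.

In direct form, Qs = 969 + 4P.
Producers keep P_s = P_b - 3 per unit, so supply in terms of the buyer price is Qs = 957 + 4P_b.
Equate demand and the shifted supply: 1029 - 3.5P_b = 957 + 4P_b, giving 7.5P_b = 72, so P_b = 9.6.
So P_s = 6.6 and the quantity traded is Q = 1029 - 3.5(9.6) = 995.4.

P_b = 9.6, P_s = 6.6, Q = 995.4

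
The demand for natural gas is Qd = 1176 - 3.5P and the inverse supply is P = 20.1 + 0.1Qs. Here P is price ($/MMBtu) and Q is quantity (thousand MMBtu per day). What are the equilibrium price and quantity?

P* = 102, Q* = 819

Rewriting in direct form: Qs = -201 + 10P.
Set Qd = Qs: 1176 - 3.5P = -201 + 10P, so 1377 = 13.5P and P* = 102.
From the demand curve, Q* = 1176 - 3.5(102) = 819.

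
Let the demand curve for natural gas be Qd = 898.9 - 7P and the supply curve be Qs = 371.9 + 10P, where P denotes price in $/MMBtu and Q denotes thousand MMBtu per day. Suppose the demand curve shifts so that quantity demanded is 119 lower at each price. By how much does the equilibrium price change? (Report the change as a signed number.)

ΔP = -7

At equilibrium Qd = Qs, so 898.9 - 7P = 371.9 + 10P; collecting terms, 527 = 17P and P* = 31.
Then Q* = 898.9 - 7(31) = 681.9.
After the shift, demand is Qd = 779.9 - 7P.
New equilibrium: 408 = 17P, so P = 24 and Q = 611.9.
ΔP = 24 - 31 = -7.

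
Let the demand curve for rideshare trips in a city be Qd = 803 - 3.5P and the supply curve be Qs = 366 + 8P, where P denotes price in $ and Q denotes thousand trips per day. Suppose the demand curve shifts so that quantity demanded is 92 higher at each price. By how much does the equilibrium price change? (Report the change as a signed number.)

ΔP = 8

The market clears where 803 - 3.5P = 366 + 8P. Rearranging, 11.5P = 437, hence P* = 38.
Plugging P* into demand: Q* = 803 - 3.5(38) = 670.
After the shift, demand is Qd = 895 - 3.5P.
The new intersection has 529 = 11.5P, i.e. P = 46, Q = 734.
ΔP = 46 - 38 = 8.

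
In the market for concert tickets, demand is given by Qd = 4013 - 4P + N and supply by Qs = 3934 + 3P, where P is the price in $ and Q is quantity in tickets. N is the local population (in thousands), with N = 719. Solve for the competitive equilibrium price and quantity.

With N = 719, demand is Qd = 4732 - 4P.
Equating demand and supply, 4732 - 4P = 3934 + 3P gives 7P = 798, so P* = 114.
Substitute back: Q* = 4732 - 4(114) = 4276.

P* = 114, Q* = 4276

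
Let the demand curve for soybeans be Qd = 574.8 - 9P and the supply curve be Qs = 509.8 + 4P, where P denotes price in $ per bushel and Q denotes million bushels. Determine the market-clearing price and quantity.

At equilibrium Qd = Qs, so 574.8 - 9P = 509.8 + 4P; collecting terms, 65 = 13P and P* = 5.
Plugging P* into demand: Q* = 574.8 - 9(5) = 529.8.

P* = 5, Q* = 529.8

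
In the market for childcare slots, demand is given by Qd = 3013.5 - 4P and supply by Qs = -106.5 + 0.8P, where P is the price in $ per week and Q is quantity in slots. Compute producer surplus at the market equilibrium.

At equilibrium Qd = Qs, so 3013.5 - 4P = -106.5 + 0.8P; collecting terms, 3120 = 4.8P and P* = 650.
Plugging P* into demand: Q* = 3013.5 - 4(650) = 413.5.
Supply choke price (Qs = 0): P = 133.125. Producer surplus = ½ × (650 - 133.125) × 413.5 = 106863.90625.

Producer surplus = 106863.90625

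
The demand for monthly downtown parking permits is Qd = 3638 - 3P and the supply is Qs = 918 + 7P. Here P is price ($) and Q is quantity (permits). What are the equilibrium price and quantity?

Equating demand and supply, 3638 - 3P = 918 + 7P gives 10P = 2720, so P* = 272.
Then Q* = 3638 - 3(272) = 2822.

P* = 272, Q* = 2822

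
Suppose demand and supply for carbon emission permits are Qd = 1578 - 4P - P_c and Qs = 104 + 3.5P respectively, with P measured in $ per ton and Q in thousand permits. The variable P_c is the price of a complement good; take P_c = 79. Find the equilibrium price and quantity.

With P_c = 79, demand is Qd = 1499 - 4P.
Set Qd = Qs: 1499 - 4P = 104 + 3.5P, so 1395 = 7.5P and P* = 186.
Substitute back: Q* = 1499 - 4(186) = 755.

P* = 186, Q* = 755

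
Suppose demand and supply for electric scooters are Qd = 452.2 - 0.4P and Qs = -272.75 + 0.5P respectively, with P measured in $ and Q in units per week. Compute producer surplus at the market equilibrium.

Producer surplus = 16900

Equating demand and supply, 452.2 - 0.4P = -272.75 + 0.5P gives 0.9P = 724.95, so P* = 805.5.
Plugging P* into demand: Q* = 452.2 - 0.4(805.5) = 130.
Supply choke price (Qs = 0): P = 545.5. Producer surplus = ½ × (805.5 - 545.5) × 130 = 16900.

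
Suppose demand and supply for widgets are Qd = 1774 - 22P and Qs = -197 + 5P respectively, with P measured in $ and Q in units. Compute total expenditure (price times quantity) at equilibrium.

Total expenditure = 12264

The market clears where 1774 - 22P = -197 + 5P. Rearranging, 27P = 1971, hence P* = 73.
Substitute back: Q* = 1774 - 22(73) = 168.
Total expenditure = P* × Q* = 73 × 168 = 12264.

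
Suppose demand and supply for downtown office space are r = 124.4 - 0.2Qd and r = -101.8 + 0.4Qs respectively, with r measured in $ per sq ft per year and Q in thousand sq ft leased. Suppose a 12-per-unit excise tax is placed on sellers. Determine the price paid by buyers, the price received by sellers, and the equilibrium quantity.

Solving each curve for Q: Qd = 622 - 5r and Qs = 254.5 + 2.5r.
Sellers keep r_s = r_b - 12 per unit, so supply in terms of the buyer price is Qs = 224.5 + 2.5r_b.
Set Qd = Qs: 622 - 5r_b = 224.5 + 2.5r_b, so 397.5 = 7.5r_b and r_b = 53.
So r_s = 41 and the quantity traded is Q = 622 - 5(53) = 357.

r_b = 53, r_s = 41, Q = 357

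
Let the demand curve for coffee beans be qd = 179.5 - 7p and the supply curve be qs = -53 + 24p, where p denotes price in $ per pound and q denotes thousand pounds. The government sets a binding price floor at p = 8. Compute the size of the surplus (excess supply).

Surplus = 15.5

Evaluating both curves at the floor price 8 gives qd = 123.5, qs = 139.
Surplus = qs - qd = 139 - 123.5 = 15.5.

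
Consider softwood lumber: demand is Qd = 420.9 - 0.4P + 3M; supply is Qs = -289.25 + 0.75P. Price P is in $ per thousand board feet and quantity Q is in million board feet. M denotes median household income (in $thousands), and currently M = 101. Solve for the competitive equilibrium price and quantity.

P* = 881, Q* = 371.5

With M = 101, demand is Qd = 723.9 - 0.4P.
Set Qd = Qs: 723.9 - 0.4P = -289.25 + 0.75P, so 1013.15 = 1.15P and P* = 881.
Then Q* = 723.9 - 0.4(881) = 371.5.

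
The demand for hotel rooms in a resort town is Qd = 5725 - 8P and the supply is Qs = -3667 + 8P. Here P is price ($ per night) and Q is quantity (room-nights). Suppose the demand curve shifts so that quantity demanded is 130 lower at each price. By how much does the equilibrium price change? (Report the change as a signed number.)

ΔP = -8.125

At equilibrium Qd = Qs, so 5725 - 8P = -3667 + 8P; collecting terms, 9392 = 16P and P* = 587.
Then Q* = 5725 - 8(587) = 1029.
After the shift, demand is Qd = 5595 - 8P.
Re-solving, 16P = 9262 gives P = 578.875 and Q = 964.
ΔP = 578.875 - 587 = -8.125.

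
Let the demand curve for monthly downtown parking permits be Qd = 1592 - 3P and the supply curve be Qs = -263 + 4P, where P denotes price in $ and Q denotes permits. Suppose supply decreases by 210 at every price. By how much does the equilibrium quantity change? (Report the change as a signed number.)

The market clears where 1592 - 3P = -263 + 4P. Rearranging, 7P = 1855, hence P* = 265.
Substitute back: Q* = 1592 - 3(265) = 797.
After the shift, supply is Qs = -473 + 4P.
The new intersection has 2065 = 7P, i.e. P = 295, Q = 707.
ΔQ = 707 - 797 = -90.

ΔQ = -90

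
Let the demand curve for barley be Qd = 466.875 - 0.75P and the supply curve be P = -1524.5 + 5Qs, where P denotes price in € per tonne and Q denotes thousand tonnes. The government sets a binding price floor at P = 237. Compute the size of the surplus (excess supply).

Surplus = 63.175

In direct form, Qs = 304.9 + 0.2P.
With P fixed at 237, quantity demanded is 289.125 and quantity supplied is 352.3.
Surplus = Qs - Qd = 352.3 - 289.125 = 63.175.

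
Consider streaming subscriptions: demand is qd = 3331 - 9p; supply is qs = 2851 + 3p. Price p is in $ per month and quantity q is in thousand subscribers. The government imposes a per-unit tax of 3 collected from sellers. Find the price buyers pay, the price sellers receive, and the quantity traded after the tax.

The tax drives a wedge p_b - p_s = 3. Substituting p_s = p_b - 3 into supply: qs = 2842 + 3p_b.
Market clearing requires 3331 - 9p_b = 2842 + 3p_b; hence 489 = 12p_b and p_b = 40.75.
So p_s = 37.75 and the quantity traded is q = 3331 - 9(40.75) = 2964.25.

p_b = 40.75, p_s = 37.75, q = 2964.25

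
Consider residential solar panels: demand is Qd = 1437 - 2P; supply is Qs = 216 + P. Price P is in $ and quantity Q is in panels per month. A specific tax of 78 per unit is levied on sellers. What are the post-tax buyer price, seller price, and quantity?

P_b = 433, P_s = 355, Q = 571

The tax drives a wedge P_b - P_s = 78. Substituting P_s = P_b - 78 into supply: Qs = 138 + P_b.
Set Qd = Qs: 1437 - 2P_b = 138 + P_b, so 1299 = 3P_b and P_b = 433.
So P_s = 355 and the quantity traded is Q = 1437 - 2(433) = 571.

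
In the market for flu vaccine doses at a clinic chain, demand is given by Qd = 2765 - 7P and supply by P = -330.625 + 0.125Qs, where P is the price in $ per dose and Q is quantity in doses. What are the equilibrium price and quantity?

Rewriting in direct form: Qs = 2645 + 8P.
The market clears where 2765 - 7P = 2645 + 8P. Rearranging, 15P = 120, hence P* = 8.
From the demand curve, Q* = 2765 - 7(8) = 2709.

P* = 8, Q* = 2709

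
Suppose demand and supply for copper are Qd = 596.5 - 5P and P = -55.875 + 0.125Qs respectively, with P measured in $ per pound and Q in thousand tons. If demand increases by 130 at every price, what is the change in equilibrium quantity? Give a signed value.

ΔQ = 80

In direct form, Qs = 447 + 8P.
The market clears where 596.5 - 5P = 447 + 8P. Rearranging, 13P = 149.5, hence P* = 11.5.
From the demand curve, Q* = 596.5 - 5(11.5) = 539.
After the shift, demand is Qd = 726.5 - 5P.
Re-solving, 13P = 279.5 gives P = 21.5 and Q = 619.
ΔQ = 619 - 539 = 80.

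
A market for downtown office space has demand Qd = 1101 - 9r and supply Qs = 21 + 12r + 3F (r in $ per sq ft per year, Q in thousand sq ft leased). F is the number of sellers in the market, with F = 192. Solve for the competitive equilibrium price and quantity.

With F = 192, supply is Qs = 597 + 12r.
The market clears where 1101 - 9r = 597 + 12r. Rearranging, 21r = 504, hence r* = 24.
Plugging r* into demand: Q* = 1101 - 9(24) = 885.

r* = 24, Q* = 885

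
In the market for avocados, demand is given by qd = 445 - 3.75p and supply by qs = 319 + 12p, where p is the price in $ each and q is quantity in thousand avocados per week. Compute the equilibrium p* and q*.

The market clears where 445 - 3.75p = 319 + 12p. Rearranging, 15.75p = 126, hence p* = 8.
Substitute back: q* = 445 - 3.75(8) = 415.

p* = 8, q* = 415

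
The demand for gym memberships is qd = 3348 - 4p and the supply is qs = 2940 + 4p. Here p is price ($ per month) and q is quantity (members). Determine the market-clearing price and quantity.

Set qd = qs: 3348 - 4p = 2940 + 4p, so 408 = 8p and p* = 51.
Substitute back: q* = 3348 - 4(51) = 3144.

p* = 51, q* = 3144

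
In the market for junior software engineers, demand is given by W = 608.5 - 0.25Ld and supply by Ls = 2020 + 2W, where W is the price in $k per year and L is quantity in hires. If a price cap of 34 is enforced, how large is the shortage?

Rewriting in direct form: Ld = 2434 - 4W.
At W = 34: Ld = 2298 and Ls = 2088.
Shortage = Ld - Ls = 2298 - 2088 = 210.

Shortage = 210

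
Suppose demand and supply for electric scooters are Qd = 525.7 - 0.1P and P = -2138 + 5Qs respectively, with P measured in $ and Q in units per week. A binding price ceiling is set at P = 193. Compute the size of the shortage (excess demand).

Shortage = 40.2

Rewriting in direct form: Qs = 427.6 + 0.2P.
At P = 193: Qd = 506.4 and Qs = 466.2.
Shortage = Qd - Qs = 506.4 - 466.2 = 40.2.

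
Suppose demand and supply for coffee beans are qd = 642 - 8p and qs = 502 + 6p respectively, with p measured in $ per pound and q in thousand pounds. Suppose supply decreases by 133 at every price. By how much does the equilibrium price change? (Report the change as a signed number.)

Δp = 9.5

Set qd = qs: 642 - 8p = 502 + 6p, so 140 = 14p and p* = 10.
Then q* = 642 - 8(10) = 562.
After the shift, supply is qs = 369 + 6p.
Re-solving, 14p = 273 gives p = 19.5 and q = 486.
Δp = 19.5 - 10 = 9.5.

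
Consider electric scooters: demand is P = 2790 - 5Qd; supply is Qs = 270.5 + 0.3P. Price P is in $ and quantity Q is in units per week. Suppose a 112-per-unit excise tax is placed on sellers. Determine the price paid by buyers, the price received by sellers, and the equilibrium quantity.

Rewriting in direct form: Qd = 558 - 0.2P.
Sellers keep P_s = P_b - 112 per unit, so supply in terms of the buyer price is Qs = 236.9 + 0.3P_b.
Set Qd = Qs: 558 - 0.2P_b = 236.9 + 0.3P_b, so 321.1 = 0.5P_b and P_b = 642.2.
Then P_s = 642.2 - 112 = 530.2 and Q = 558 - 0.2(642.2) = 429.56.

P_b = 642.2, P_s = 530.2, Q = 429.56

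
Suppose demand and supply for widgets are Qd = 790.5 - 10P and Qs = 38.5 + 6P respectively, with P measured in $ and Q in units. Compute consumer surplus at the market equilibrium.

At equilibrium Qd = Qs, so 790.5 - 10P = 38.5 + 6P; collecting terms, 752 = 16P and P* = 47.
Then Q* = 790.5 - 10(47) = 320.5.
Demand choke price (Qd = 0): P = 790.5/10 = 79.05. Consumer surplus = ½ × (79.05 - 47) × 320.5 = 5136.0125.

Consumer surplus = 5136.0125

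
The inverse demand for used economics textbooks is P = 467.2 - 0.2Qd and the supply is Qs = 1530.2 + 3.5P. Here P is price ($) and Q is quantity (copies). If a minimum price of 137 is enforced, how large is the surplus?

Rewriting in direct form: Qd = 2336 - 5P.
With P fixed at 137, quantity demanded is 1651 and quantity supplied is 2009.7.
Surplus = Qs - Qd = 2009.7 - 1651 = 358.7.

Surplus = 358.7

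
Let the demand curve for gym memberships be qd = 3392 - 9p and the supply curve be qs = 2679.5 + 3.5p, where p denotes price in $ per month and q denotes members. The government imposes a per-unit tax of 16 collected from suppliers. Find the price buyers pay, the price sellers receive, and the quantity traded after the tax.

p_b = 61.48, p_s = 45.48, q = 2838.68

The tax drives a wedge p_b - p_s = 16. Substituting p_s = p_b - 16 into supply: qs = 2623.5 + 3.5p_b.
Set qd = qs: 3392 - 9p_b = 2623.5 + 3.5p_b, so 768.5 = 12.5p_b and p_b = 61.48.
Then p_s = 61.48 - 16 = 45.48 and q = 3392 - 9(61.48) = 2838.68.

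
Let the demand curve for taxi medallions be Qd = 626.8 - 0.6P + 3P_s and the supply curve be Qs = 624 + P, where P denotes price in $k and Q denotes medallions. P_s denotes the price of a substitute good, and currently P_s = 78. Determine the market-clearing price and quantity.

P* = 148, Q* = 772

With P_s = 78, demand is Qd = 860.8 - 0.6P.
Set Qd = Qs: 860.8 - 0.6P = 624 + P, so 236.8 = 1.6P and P* = 148.
From the demand curve, Q* = 860.8 - 0.6(148) = 772.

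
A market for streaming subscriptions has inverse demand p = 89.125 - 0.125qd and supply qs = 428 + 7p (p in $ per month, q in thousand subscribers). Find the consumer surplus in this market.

Solving each curve for q: qd = 713 - 8p.
Equating demand and supply, 713 - 8p = 428 + 7p gives 15p = 285, so p* = 19.
From the demand curve, q* = 713 - 8(19) = 561.
Demand choke price (qd = 0): p = 713/8 = 89.125. Consumer surplus = ½ × (89.125 - 19) × 561 = 19670.0625.

Consumer surplus = 19670.0625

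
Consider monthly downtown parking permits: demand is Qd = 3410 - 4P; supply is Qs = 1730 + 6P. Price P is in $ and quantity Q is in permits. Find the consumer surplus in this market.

Consumer surplus = 937080.5

Set Qd = Qs: 3410 - 4P = 1730 + 6P, so 1680 = 10P and P* = 168.
Then Q* = 3410 - 4(168) = 2738.
Demand choke price (Qd = 0): P = 3410/4 = 852.5. Consumer surplus = ½ × (852.5 - 168) × 2738 = 937080.5.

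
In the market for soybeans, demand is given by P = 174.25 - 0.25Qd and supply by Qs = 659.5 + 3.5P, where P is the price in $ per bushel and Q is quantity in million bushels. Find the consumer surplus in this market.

Consumer surplus = 57291.125

Rewriting in direct form: Qd = 697 - 4P.
Equating demand and supply, 697 - 4P = 659.5 + 3.5P gives 7.5P = 37.5, so P* = 5.
Plugging P* into demand: Q* = 697 - 4(5) = 677.
Demand choke price (Qd = 0): P = 697/4 = 174.25. Consumer surplus = ½ × (174.25 - 5) × 677 = 57291.125.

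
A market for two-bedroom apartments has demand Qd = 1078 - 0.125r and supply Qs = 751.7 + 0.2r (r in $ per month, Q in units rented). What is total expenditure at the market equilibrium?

The market clears where 1078 - 0.125r = 751.7 + 0.2r. Rearranging, 0.325r = 326.3, hence r* = 1004.
Plugging r* into demand: Q* = 1078 - 0.125(1004) = 952.5.
Total expenditure = r* × Q* = 1004 × 952.5 = 956310.

Total expenditure = 956310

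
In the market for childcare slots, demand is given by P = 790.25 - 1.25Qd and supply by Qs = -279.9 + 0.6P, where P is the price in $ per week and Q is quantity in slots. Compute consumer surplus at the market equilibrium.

Consumer surplus = 7700.625

Solving each curve for Q: Qd = 632.2 - 0.8P.
At equilibrium Qd = Qs, so 632.2 - 0.8P = -279.9 + 0.6P; collecting terms, 912.1 = 1.4P and P* = 651.5.
Substitute back: Q* = 632.2 - 0.8(651.5) = 111.
Demand choke price (Qd = 0): P = 632.2/0.8 = 790.25. Consumer surplus = ½ × (790.25 - 651.5) × 111 = 7700.625.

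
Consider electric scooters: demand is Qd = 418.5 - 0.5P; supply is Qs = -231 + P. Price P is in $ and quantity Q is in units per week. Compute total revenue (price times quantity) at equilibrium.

The market clears where 418.5 - 0.5P = -231 + P. Rearranging, 1.5P = 649.5, hence P* = 433.
Then Q* = 418.5 - 0.5(433) = 202.
Total revenue = P* × Q* = 433 × 202 = 87466.

Total revenue = 87466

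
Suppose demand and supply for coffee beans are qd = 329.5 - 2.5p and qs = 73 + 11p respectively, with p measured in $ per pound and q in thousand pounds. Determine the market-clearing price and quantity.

p* = 19, q* = 282

At equilibrium qd = qs, so 329.5 - 2.5p = 73 + 11p; collecting terms, 256.5 = 13.5p and p* = 19.
Plugging p* into demand: q* = 329.5 - 2.5(19) = 282.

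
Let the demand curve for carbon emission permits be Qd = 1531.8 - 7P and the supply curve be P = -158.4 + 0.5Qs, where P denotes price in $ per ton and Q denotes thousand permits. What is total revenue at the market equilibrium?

Solving each curve for Q: Qs = 316.8 + 2P.
The market clears where 1531.8 - 7P = 316.8 + 2P. Rearranging, 9P = 1215, hence P* = 135.
Plugging P* into demand: Q* = 1531.8 - 7(135) = 586.8.
Total revenue = P* × Q* = 135 × 586.8 = 79218.

Total revenue = 79218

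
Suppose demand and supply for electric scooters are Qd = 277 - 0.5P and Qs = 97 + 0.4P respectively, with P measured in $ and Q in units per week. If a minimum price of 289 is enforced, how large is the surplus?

With P fixed at 289, quantity demanded is 132.5 and quantity supplied is 212.6.
Surplus = Qs - Qd = 212.6 - 132.5 = 80.1.

Surplus = 80.1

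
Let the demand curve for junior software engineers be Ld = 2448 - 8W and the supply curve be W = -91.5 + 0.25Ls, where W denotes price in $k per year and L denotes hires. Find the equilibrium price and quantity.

W* = 173.5, L* = 1060

In direct form, Ls = 366 + 4W.
Equating demand and supply, 2448 - 8W = 366 + 4W gives 12W = 2082, so W* = 173.5.
Substitute back: L* = 2448 - 8(173.5) = 1060.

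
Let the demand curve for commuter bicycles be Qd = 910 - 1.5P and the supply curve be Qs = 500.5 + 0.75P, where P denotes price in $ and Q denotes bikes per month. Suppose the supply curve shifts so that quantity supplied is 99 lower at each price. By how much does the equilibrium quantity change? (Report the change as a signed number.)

Set Qd = Qs: 910 - 1.5P = 500.5 + 0.75P, so 409.5 = 2.25P and P* = 182.
Plugging P* into demand: Q* = 910 - 1.5(182) = 637.
After the shift, supply is Qs = 401.5 + 0.75P.
New equilibrium: 508.5 = 2.25P, so P = 226 and Q = 571.
ΔQ = 571 - 637 = -66.

ΔQ = -66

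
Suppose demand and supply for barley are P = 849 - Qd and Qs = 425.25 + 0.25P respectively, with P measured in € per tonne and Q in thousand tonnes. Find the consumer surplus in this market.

Consumer surplus = 130050

Solving each curve for Q: Qd = 849 - P.
The market clears where 849 - P = 425.25 + 0.25P. Rearranging, 1.25P = 423.75, hence P* = 339.
Substitute back: Q* = 849 - 339 = 510.
Demand choke price (Qd = 0): P = 849. Consumer surplus = ½ × (849 - 339) × 510 = 130050.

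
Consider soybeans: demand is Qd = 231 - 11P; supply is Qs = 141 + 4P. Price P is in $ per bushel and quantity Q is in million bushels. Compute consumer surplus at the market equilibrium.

Consumer surplus = 1237.5

Set Qd = Qs: 231 - 11P = 141 + 4P, so 90 = 15P and P* = 6.
Substitute back: Q* = 231 - 11(6) = 165.
Demand choke price (Qd = 0): P = 231/11 = 21. Consumer surplus = ½ × (21 - 6) × 165 = 1237.5.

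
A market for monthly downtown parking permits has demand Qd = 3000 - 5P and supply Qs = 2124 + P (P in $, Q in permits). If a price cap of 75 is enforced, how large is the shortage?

Shortage = 426

At P = 75: Qd = 2625 and Qs = 2199.
Shortage = Qd - Qs = 2625 - 2199 = 426.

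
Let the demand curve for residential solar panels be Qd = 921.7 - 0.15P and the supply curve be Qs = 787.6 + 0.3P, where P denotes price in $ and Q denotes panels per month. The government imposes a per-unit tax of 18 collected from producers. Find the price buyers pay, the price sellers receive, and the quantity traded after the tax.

P_b = 310, P_s = 292, Q = 875.2

The tax drives a wedge P_b - P_s = 18. Substituting P_s = P_b - 18 into supply: Qs = 782.2 + 0.3P_b.
Set Qd = Qs: 921.7 - 0.15P_b = 782.2 + 0.3P_b, so 139.5 = 0.45P_b and P_b = 310.
Then P_s = 310 - 18 = 292 and Q = 921.7 - 0.15(310) = 875.2.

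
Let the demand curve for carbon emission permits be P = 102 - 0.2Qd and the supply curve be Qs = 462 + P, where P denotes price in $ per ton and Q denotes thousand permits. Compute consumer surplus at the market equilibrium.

Consumer surplus = 22090

Solving each curve for Q: Qd = 510 - 5P.
The market clears where 510 - 5P = 462 + P. Rearranging, 6P = 48, hence P* = 8.
Substitute back: Q* = 510 - 5(8) = 470.
Demand choke price (Qd = 0): P = 510/5 = 102. Consumer surplus = ½ × (102 - 8) × 470 = 22090.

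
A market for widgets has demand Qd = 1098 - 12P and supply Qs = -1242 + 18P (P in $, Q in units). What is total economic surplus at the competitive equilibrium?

Set Qd = Qs: 1098 - 12P = -1242 + 18P, so 2340 = 30P and P* = 78.
Then Q* = 1098 - 12(78) = 162.
Demand choke price = 91.5; supply choke price = 69. CS = ½(91.5 - 78)(162) = 1093.5; PS = ½(78 - 69)(162) = 729. Total surplus = 1822.5.

Total surplus = 1822.5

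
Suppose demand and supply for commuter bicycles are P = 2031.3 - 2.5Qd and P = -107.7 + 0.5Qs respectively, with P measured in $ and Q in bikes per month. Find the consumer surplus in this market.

Inverting to quantity form: Qd = 812.52 - 0.4P and Qs = 215.4 + 2P.
Equating demand and supply, 812.52 - 0.4P = 215.4 + 2P gives 2.4P = 597.12, so P* = 248.8.
Then Q* = 812.52 - 0.4(248.8) = 713.
Demand choke price (Qd = 0): P = 812.52/0.4 = 2031.3. Consumer surplus = ½ × (2031.3 - 248.8) × 713 = 635461.25.

Consumer surplus = 635461.25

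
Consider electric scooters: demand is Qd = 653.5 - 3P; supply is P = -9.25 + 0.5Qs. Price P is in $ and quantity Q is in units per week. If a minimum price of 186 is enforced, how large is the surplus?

Solving each curve for Q: Qs = 18.5 + 2P.
Evaluating both curves at the floor price 186 gives Qd = 95.5, Qs = 390.5.
Surplus = Qs - Qd = 390.5 - 95.5 = 295.

Surplus = 295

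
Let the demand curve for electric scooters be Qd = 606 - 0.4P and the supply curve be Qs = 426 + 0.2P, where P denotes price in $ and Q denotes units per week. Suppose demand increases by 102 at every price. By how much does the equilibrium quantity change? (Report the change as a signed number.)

ΔQ = 34

The market clears where 606 - 0.4P = 426 + 0.2P. Rearranging, 0.6P = 180, hence P* = 300.
Plugging P* into demand: Q* = 606 - 0.4(300) = 486.
After the shift, demand is Qd = 708 - 0.4P.
New equilibrium: 282 = 0.6P, so P = 470 and Q = 520.
ΔQ = 520 - 486 = 34.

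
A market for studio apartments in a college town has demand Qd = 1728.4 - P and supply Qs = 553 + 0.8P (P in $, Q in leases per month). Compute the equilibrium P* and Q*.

The market clears where 1728.4 - P = 553 + 0.8P. Rearranging, 1.8P = 1175.4, hence P* = 653.
Substitute back: Q* = 1728.4 - 653 = 1075.4.

P* = 653, Q* = 1075.4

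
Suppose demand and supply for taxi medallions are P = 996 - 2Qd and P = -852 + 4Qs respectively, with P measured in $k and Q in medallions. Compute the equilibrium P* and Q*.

P* = 380, Q* = 308

Solving each curve for Q: Qd = 498 - 0.5P and Qs = 213 + 0.25P.
Set Qd = Qs: 498 - 0.5P = 213 + 0.25P, so 285 = 0.75P and P* = 380.
Then Q* = 498 - 0.5(380) = 308.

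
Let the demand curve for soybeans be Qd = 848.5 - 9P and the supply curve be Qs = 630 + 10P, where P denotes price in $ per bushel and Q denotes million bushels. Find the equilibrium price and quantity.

P* = 11.5, Q* = 745

At equilibrium Qd = Qs, so 848.5 - 9P = 630 + 10P; collecting terms, 218.5 = 19P and P* = 11.5.
Plugging P* into demand: Q* = 848.5 - 9(11.5) = 745.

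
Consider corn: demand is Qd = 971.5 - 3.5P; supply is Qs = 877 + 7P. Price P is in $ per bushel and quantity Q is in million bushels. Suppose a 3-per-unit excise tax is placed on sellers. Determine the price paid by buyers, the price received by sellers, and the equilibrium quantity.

The tax drives a wedge P_b - P_s = 3. Substituting P_s = P_b - 3 into supply: Qs = 856 + 7P_b.
Market clearing requires 971.5 - 3.5P_b = 856 + 7P_b; hence 115.5 = 10.5P_b and P_b = 11.
Then P_s = 11 - 3 = 8 and Q = 971.5 - 3.5(11) = 933.

P_b = 11, P_s = 8, Q = 933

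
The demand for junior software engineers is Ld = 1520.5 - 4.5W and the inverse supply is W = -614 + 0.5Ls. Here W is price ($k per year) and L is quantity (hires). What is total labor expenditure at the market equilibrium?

Inverting to quantity form: Ls = 1228 + 2W.
Equating demand and supply, 1520.5 - 4.5W = 1228 + 2W gives 6.5W = 292.5, so W* = 45.
Plugging W* into demand: L* = 1520.5 - 4.5(45) = 1318.
Total labor expenditure = W* × L* = 45 × 1318 = 59310.

Total labor expenditure = 59310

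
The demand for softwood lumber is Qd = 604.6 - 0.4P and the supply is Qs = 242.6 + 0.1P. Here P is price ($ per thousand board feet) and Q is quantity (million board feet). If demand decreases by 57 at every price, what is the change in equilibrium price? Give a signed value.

Equating demand and supply, 604.6 - 0.4P = 242.6 + 0.1P gives 0.5P = 362, so P* = 724.
From the demand curve, Q* = 604.6 - 0.4(724) = 315.
After the shift, demand is Qd = 547.6 - 0.4P.
New equilibrium: 305 = 0.5P, so P = 610 and Q = 303.6.
ΔP = 610 - 724 = -114.

ΔP = -114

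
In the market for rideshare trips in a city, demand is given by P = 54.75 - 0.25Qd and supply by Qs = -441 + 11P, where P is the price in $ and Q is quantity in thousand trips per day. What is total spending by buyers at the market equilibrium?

Total spending by buyers = 1892

Solving each curve for Q: Qd = 219 - 4P.
At equilibrium Qd = Qs, so 219 - 4P = -441 + 11P; collecting terms, 660 = 15P and P* = 44.
Then Q* = 219 - 4(44) = 43.
Total spending by buyers = P* × Q* = 44 × 43 = 1892.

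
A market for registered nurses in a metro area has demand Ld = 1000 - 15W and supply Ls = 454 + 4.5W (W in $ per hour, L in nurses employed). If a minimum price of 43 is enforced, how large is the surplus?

Surplus = 292.5

At W = 43: Ld = 355 and Ls = 647.5.
Surplus = Ls - Ld = 647.5 - 355 = 292.5.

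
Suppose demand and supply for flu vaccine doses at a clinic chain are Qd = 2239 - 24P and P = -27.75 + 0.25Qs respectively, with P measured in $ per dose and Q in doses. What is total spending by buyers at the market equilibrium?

Total spending by buyers = 31540

In direct form, Qs = 111 + 4P.
At equilibrium Qd = Qs, so 2239 - 24P = 111 + 4P; collecting terms, 2128 = 28P and P* = 76.
Plugging P* into demand: Q* = 2239 - 24(76) = 415.
Total spending by buyers = P* × Q* = 76 × 415 = 31540.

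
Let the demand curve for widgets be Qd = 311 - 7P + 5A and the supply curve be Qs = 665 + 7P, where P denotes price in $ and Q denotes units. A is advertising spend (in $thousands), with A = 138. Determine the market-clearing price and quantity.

P* = 24, Q* = 833

With A = 138, demand is Qd = 1001 - 7P.
Set Qd = Qs: 1001 - 7P = 665 + 7P, so 336 = 14P and P* = 24.
From the demand curve, Q* = 1001 - 7(24) = 833.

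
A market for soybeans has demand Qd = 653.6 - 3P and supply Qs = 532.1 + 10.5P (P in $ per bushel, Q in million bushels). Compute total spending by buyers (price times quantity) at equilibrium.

Equating demand and supply, 653.6 - 3P = 532.1 + 10.5P gives 13.5P = 121.5, so P* = 9.
Plugging P* into demand: Q* = 653.6 - 3(9) = 626.6.
Total spending by buyers = P* × Q* = 9 × 626.6 = 5639.4.

Total spending by buyers = 5639.4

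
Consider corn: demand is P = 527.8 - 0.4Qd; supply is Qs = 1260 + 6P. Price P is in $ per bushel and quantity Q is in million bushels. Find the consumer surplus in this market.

Rewriting in direct form: Qd = 1319.5 - 2.5P.
Set Qd = Qs: 1319.5 - 2.5P = 1260 + 6P, so 59.5 = 8.5P and P* = 7.
Plugging P* into demand: Q* = 1319.5 - 2.5(7) = 1302.
Demand choke price (Qd = 0): P = 1319.5/2.5 = 527.8. Consumer surplus = ½ × (527.8 - 7) × 1302 = 339040.8.

Consumer surplus = 339040.8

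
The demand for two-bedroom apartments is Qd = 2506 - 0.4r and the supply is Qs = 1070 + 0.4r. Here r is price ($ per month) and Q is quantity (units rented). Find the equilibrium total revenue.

Total revenue = 3209460

At equilibrium Qd = Qs, so 2506 - 0.4r = 1070 + 0.4r; collecting terms, 1436 = 0.8r and r* = 1795.
From the demand curve, Q* = 2506 - 0.4(1795) = 1788.
Total revenue = r* × Q* = 1795 × 1788 = 3209460.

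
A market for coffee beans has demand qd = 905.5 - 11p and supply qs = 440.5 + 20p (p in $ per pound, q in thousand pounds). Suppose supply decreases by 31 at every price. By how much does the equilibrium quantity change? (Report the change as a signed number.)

Δq = -11

Set qd = qs: 905.5 - 11p = 440.5 + 20p, so 465 = 31p and p* = 15.
From the demand curve, q* = 905.5 - 11(15) = 740.5.
After the shift, supply is qs = 409.5 + 20p.
New equilibrium: 496 = 31p, so p = 16 and q = 729.5.
Δq = 729.5 - 740.5 = -11.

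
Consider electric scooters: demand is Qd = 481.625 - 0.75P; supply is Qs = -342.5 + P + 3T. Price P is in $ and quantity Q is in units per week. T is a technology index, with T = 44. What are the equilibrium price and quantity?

P* = 395.5, Q* = 185

With T = 44, supply is Qs = -210.5 + P.
Equating demand and supply, 481.625 - 0.75P = -210.5 + P gives 1.75P = 692.125, so P* = 395.5.
Then Q* = 481.625 - 0.75(395.5) = 185.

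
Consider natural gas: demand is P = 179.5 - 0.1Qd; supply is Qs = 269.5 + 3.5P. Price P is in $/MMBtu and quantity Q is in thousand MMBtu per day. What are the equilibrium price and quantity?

P* = 113, Q* = 665

In direct form, Qd = 1795 - 10P.
Equating demand and supply, 1795 - 10P = 269.5 + 3.5P gives 13.5P = 1525.5, so P* = 113.
Then Q* = 1795 - 10(113) = 665.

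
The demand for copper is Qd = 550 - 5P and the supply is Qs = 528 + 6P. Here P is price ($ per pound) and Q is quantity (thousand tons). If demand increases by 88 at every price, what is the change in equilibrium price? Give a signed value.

ΔP = 8

Set Qd = Qs: 550 - 5P = 528 + 6P, so 22 = 11P and P* = 2.
From the demand curve, Q* = 550 - 5(2) = 540.
After the shift, demand is Qd = 638 - 5P.
Re-solving, 11P = 110 gives P = 10 and Q = 588.
ΔP = 10 - 2 = 8.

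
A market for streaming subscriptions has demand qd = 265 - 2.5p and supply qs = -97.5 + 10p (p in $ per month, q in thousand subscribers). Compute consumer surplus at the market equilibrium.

Set qd = qs: 265 - 2.5p = -97.5 + 10p, so 362.5 = 12.5p and p* = 29.
Then q* = 265 - 2.5(29) = 192.5.
Demand choke price (qd = 0): p = 265/2.5 = 106. Consumer surplus = ½ × (106 - 29) × 192.5 = 7411.25.

Consumer surplus = 7411.25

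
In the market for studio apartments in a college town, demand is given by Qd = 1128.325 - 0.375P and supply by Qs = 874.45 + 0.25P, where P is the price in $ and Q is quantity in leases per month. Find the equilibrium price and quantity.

P* = 406.2, Q* = 976

The market clears where 1128.325 - 0.375P = 874.45 + 0.25P. Rearranging, 0.625P = 253.875, hence P* = 406.2.
Substitute back: Q* = 1128.325 - 0.375(406.2) = 976.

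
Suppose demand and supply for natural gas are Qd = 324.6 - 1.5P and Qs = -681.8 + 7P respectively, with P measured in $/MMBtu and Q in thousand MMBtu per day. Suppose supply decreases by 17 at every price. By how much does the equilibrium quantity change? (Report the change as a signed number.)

ΔQ = -3

Equating demand and supply, 324.6 - 1.5P = -681.8 + 7P gives 8.5P = 1006.4, so P* = 118.4.
Then Q* = 324.6 - 1.5(118.4) = 147.
After the shift, supply is Qs = -698.8 + 7P.
The new intersection has 1023.4 = 8.5P, i.e. P = 120.4, Q = 144.
ΔQ = 144 - 147 = -3.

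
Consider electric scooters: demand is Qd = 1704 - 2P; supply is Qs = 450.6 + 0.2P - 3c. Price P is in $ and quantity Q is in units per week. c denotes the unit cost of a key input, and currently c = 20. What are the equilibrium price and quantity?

P* = 597, Q* = 510

With c = 20, supply is Qs = 390.6 + 0.2P.
At equilibrium Qd = Qs, so 1704 - 2P = 390.6 + 0.2P; collecting terms, 1313.4 = 2.2P and P* = 597.
Substitute back: Q* = 1704 - 2(597) = 510.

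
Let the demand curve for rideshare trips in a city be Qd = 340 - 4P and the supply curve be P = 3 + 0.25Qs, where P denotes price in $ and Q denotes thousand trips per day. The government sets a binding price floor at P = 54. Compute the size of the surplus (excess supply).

Solving each curve for Q: Qs = -12 + 4P.
With P fixed at 54, quantity demanded is 124 and quantity supplied is 204.
Surplus = Qs - Qd = 204 - 124 = 80.

Surplus = 80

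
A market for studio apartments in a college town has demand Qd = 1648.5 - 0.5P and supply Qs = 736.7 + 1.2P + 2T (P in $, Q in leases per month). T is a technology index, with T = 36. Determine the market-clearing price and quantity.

P* = 494, Q* = 1401.5

With T = 36, supply is Qs = 808.7 + 1.2P.
The market clears where 1648.5 - 0.5P = 808.7 + 1.2P. Rearranging, 1.7P = 839.8, hence P* = 494.
Then Q* = 1648.5 - 0.5(494) = 1401.5.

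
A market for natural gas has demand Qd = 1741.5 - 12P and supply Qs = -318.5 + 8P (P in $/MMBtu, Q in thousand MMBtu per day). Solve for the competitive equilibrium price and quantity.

Set Qd = Qs: 1741.5 - 12P = -318.5 + 8P, so 2060 = 20P and P* = 103.
From the demand curve, Q* = 1741.5 - 12(103) = 505.5.

P* = 103, Q* = 505.5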